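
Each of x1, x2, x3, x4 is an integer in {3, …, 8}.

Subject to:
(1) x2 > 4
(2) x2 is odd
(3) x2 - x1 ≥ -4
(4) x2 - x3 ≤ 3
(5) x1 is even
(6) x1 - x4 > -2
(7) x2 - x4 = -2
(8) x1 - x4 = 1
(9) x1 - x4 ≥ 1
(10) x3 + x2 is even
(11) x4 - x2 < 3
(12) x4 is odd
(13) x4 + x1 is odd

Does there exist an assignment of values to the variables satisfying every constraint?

Satisfiable

Take x1 = 8, x2 = 5, x3 = 3, x4 = 7. Then constraint 3: x2 - x1 = -3; constraint 4: x2 - x3 = 2; constraint 6: x1 - x4 = 1, and every other listed constraint is also met.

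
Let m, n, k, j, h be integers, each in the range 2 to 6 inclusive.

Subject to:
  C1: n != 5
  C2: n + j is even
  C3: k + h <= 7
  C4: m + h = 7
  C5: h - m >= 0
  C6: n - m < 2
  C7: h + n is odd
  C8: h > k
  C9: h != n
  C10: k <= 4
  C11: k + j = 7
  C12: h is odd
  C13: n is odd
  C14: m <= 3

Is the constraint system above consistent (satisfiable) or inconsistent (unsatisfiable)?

Constraint 12 makes h odd and constraint 13 makes n odd, so h + n must be even. Constraint 7 says h + n is odd — contradiction.

Unsatisfiable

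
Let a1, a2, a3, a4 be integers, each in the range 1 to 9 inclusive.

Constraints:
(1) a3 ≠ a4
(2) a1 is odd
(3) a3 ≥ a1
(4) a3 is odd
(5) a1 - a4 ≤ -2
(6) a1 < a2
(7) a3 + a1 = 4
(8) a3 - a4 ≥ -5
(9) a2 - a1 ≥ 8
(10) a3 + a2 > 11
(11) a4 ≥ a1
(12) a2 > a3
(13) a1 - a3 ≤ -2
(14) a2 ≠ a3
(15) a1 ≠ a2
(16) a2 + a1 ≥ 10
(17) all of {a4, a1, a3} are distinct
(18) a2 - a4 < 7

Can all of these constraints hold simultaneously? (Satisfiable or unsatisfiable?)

Try a1 = 1, a2 = 9, a3 = 3, a4 = 5.
Check constraint 5: a1 - a4 = -4; constraint 7: a3 + a1 = 4; constraint 8: a3 - a4 = -2. The remaining constraints are straightforward to verify.

Satisfiable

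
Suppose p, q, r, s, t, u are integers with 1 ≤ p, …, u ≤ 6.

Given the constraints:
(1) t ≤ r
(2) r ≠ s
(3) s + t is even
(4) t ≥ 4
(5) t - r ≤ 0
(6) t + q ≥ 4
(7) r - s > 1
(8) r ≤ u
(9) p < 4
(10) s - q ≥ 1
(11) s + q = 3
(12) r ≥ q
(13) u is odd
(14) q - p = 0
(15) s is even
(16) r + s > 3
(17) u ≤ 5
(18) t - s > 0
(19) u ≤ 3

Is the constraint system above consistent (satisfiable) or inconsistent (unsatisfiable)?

Unsatisfiable

From constraints 1 and 4: r ≥ t and t ≥ 4, so r ≥ 4. From constraints 8 and 19: r ≤ u and u ≤ 3, so r ≤ 3. But 3 < 4, so no value of r works.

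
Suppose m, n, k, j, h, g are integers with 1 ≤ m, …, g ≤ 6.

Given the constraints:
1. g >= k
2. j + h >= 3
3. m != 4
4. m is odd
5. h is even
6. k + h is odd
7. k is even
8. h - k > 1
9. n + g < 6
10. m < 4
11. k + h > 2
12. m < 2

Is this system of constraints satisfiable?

Constraint 7 makes k even and constraint 5 makes h even, so k + h must be even. Constraint 6 says k + h is odd — contradiction.

Unsatisfiable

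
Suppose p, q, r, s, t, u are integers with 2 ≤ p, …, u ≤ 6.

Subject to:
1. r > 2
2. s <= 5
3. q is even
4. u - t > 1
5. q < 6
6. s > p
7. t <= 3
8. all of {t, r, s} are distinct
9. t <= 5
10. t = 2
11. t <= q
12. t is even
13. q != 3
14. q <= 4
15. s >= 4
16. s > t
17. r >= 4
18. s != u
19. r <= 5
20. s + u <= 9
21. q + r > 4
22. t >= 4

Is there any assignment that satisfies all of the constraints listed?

Constraints 2, 9, 15, 17, 19, and 22 confine each of t, r, s to the 2 values {4, 5}.
Constraint 8 requires all 3 of them to be distinct, but only 2 values are available — impossible by the pigeonhole principle.

Unsatisfiable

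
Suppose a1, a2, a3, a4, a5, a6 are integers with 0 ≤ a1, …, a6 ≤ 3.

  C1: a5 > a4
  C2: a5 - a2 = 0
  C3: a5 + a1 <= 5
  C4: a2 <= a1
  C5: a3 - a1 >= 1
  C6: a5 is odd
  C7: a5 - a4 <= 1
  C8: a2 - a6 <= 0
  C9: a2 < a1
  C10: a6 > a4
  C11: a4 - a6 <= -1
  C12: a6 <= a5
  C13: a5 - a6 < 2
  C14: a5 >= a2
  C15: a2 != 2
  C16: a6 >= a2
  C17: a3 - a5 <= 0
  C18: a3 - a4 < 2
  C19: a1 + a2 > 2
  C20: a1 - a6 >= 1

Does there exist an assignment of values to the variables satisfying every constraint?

Unsatisfiable

Constraints 5, 7, 11, 17, and 20 give a3 − a1 ≥ 1, a1 − a6 ≥ 1, a6 − a4 ≥ 1, a4 − a5 ≥ -1, a5 − a3 ≥ 0.
Adding all 5 inequalities: the left sides telescope to 0, and the right sides sum to 1 + 1 + 1 + (-1) + 0 = 2. So 0 ≥ 2, which is false.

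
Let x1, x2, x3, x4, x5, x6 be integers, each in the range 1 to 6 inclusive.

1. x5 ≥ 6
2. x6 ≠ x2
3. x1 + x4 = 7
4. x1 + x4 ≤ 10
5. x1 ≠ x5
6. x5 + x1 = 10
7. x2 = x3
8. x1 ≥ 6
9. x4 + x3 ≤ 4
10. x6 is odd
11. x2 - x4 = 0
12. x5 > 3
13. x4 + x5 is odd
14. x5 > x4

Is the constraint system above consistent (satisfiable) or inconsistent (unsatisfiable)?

Unsatisfiable

From constraint 1: x5 ≥ 6. From constraint 8: x1 ≥ 6. Hence x5 + x1 ≥ 12. But constraint 6 requires x5 + x1 = 10, and 10 < 12. Contradiction.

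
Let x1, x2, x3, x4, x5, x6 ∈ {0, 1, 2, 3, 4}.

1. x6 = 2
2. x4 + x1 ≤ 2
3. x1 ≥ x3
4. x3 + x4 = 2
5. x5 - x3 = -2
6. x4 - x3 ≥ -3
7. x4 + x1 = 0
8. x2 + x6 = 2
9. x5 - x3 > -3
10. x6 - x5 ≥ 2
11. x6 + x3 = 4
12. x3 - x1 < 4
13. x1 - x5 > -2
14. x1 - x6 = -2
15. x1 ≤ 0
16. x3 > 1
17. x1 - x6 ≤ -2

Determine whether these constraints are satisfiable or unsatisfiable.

From constraint 16: x3 ≥ 2. From constraints 3 and 15: x3 ≤ x1 and x1 ≤ 0, so x3 ≤ 0. But 0 < 2, so no value of x3 works.

Unsatisfiable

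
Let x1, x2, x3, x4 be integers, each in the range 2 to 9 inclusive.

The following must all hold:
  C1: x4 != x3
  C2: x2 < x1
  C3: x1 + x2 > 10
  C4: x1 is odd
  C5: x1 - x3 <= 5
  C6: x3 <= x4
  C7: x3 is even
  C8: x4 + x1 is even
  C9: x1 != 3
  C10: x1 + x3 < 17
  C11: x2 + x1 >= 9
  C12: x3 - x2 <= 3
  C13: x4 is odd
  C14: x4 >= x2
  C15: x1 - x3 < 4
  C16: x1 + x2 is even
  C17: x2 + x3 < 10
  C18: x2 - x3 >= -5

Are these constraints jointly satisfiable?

The assignment x1 = 9, x2 = 3, x3 = 6, x4 = 9 works:
  constraint 3 holds since x1 + x2 = 12.
  constraint 5 holds since x1 - x3 = 3.
The rest check out directly.

Satisfiable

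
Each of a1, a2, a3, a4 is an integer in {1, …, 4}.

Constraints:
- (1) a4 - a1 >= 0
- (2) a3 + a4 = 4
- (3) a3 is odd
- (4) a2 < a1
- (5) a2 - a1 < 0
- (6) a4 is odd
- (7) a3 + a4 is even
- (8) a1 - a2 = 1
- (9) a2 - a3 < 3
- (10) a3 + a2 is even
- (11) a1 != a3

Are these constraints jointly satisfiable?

One satisfying assignment is a1 = 2, a2 = 1, a3 = 1, a4 = 3.
For the less obvious constraints — constraint 1: a4 - a1 = 1; constraint 2: a3 + a4 = 4; constraint 5: a2 - a1 = -1 — and the others hold by inspection.

Satisfiable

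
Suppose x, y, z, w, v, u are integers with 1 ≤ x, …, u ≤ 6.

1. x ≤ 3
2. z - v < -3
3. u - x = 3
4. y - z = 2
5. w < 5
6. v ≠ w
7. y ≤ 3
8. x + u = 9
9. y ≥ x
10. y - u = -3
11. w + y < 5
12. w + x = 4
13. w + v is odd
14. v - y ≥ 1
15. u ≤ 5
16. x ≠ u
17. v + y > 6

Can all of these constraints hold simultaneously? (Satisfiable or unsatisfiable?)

From constraints 7 and 9: x ≤ y ≤ 3. From constraint 15: u ≤ 5. Hence x + u ≤ 8. But constraint 8 requires x + u = 9, and 9 > 8. Contradiction.

Unsatisfiable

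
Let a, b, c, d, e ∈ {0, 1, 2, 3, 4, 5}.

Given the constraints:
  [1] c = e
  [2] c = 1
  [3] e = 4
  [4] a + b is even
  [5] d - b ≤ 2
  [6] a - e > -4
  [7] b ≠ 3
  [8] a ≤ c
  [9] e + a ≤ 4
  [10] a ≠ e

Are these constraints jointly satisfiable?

Constraint 2 fixes c = 1 and constraint 3 fixes e = 4, but constraint 1 requires c = e. Since 1 ≠ 4, contradiction.

Unsatisfiable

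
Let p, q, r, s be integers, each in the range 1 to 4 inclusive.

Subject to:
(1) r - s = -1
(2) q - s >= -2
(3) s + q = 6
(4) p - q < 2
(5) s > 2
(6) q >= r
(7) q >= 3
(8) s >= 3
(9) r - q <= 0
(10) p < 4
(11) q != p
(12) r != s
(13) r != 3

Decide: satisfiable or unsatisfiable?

Try p = 2, q = 3, r = 2, s = 3.
Check constraint 1: r - s = -1; constraint 2: q - s = 0. The remaining constraints are straightforward to verify.

Satisfiable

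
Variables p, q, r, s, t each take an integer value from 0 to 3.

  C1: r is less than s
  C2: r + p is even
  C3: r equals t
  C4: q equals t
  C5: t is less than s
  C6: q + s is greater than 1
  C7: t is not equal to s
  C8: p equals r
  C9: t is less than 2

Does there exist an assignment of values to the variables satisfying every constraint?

Satisfiable

Setting (p, q, r, s, t) = (0, 0, 0, 3, 0) satisfies everything: constraint 1: r = 0, s = 3; constraint 2: r + p = 0 is even; constraint 6: q + s = 3, and the others follow.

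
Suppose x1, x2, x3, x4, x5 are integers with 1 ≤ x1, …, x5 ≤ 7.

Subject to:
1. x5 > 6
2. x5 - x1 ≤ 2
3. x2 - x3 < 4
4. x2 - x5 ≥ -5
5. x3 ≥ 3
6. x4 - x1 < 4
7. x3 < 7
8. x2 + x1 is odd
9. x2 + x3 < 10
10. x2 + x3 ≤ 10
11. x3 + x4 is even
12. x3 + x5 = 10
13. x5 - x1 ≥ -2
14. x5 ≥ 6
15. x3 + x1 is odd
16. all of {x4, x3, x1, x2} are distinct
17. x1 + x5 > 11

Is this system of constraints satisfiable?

Satisfiable

The assignment x1 = 6, x2 = 5, x3 = 3, x4 = 7, x5 = 7 works:
  constraint 2 holds since x5 - x1 = 1.
  constraint 3 holds since x2 - x3 = 2.
The rest check out directly.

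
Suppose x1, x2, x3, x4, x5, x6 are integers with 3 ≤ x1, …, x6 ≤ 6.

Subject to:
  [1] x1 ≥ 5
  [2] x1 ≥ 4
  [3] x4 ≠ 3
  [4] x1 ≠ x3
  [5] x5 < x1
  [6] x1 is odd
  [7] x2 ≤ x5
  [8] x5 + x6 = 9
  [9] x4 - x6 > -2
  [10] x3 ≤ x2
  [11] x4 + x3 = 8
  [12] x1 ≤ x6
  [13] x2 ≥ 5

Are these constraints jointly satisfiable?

From constraints 7 and 13: x5 ≥ x2 ≥ 5. From constraints 1 and 12: x6 ≥ x1 ≥ 5. Hence x5 + x6 ≥ 10. But constraint 8 requires x5 + x6 = 9, and 9 < 10. Contradiction.

Unsatisfiable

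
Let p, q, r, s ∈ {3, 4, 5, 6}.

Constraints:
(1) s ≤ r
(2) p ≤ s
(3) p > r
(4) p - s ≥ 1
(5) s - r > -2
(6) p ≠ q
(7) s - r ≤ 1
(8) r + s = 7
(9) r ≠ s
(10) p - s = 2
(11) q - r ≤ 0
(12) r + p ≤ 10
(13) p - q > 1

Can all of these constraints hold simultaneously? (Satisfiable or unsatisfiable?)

Unsatisfiable

Constraints 1, 2, and 3 give p ≤ s, s ≤ r, r < p. Chaining: p ≤ s ≤ r < p, which forces p < p — impossible.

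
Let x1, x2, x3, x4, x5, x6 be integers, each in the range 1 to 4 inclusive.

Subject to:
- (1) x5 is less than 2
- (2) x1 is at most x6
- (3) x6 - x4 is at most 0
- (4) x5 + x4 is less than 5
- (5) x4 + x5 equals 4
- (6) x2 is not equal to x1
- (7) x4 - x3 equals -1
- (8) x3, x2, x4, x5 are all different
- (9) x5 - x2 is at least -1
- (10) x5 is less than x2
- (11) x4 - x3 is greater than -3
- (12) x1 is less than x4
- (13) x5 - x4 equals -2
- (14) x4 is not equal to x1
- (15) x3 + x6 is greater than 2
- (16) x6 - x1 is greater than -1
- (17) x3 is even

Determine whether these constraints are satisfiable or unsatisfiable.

Satisfiable

Setting (x1, x2, x3, x4, x5, x6) = (1, 2, 4, 3, 1, 1) satisfies everything: constraint 3: x6 - x4 = -2; constraint 4: x5 + x4 = 4, and the others follow.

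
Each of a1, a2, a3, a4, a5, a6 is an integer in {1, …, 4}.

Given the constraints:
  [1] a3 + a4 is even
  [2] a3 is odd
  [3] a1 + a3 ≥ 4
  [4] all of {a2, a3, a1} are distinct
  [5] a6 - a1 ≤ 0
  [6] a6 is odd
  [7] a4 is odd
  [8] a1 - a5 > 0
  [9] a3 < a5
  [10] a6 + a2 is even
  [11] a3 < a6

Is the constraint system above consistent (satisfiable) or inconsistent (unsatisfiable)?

Satisfiable

Take a1 = 4, a2 = 3, a3 = 1, a4 = 3, a5 = 2, a6 = 3. Then constraint 3: a1 + a3 = 5; constraint 5: a6 - a1 = -1, and every other listed constraint is also met.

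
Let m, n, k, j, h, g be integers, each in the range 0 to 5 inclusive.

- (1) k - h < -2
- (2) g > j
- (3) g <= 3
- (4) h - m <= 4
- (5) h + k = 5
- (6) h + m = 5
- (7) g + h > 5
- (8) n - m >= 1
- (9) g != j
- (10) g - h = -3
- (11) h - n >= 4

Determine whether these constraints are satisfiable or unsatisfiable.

Constraints 4, 8, and 11 give n − m ≥ 1, m − h ≥ -4, h − n ≥ 4.
Adding all 3 inequalities: the left sides telescope to 0, and the right sides sum to 1 + (-4) + 4 = 1. So 0 ≥ 1, which is false.

Unsatisfiable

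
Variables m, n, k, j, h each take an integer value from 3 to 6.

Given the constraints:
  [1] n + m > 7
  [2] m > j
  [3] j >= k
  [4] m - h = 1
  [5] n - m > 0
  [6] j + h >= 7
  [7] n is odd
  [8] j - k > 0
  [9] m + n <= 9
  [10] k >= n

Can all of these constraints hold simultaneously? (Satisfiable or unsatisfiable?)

Constraints 2, 5, 8, and 10 give m < n, n ≤ k, k < j, j < m. Chaining: m < n ≤ k < j < m, which forces m < m — impossible.

Unsatisfiable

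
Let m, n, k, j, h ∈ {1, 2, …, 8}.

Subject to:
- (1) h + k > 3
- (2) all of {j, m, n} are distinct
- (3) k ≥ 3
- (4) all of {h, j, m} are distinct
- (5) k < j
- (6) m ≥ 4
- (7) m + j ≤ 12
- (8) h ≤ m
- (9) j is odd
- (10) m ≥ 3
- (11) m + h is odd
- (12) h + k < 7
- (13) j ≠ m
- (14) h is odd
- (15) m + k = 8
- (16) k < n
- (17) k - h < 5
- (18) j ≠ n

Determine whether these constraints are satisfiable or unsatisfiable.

Satisfiable

Take m = 4, n = 6, k = 4, j = 7, h = 1. Then constraint 1: h + k = 5; constraint 7: m + j = 11, and every other listed constraint is also met.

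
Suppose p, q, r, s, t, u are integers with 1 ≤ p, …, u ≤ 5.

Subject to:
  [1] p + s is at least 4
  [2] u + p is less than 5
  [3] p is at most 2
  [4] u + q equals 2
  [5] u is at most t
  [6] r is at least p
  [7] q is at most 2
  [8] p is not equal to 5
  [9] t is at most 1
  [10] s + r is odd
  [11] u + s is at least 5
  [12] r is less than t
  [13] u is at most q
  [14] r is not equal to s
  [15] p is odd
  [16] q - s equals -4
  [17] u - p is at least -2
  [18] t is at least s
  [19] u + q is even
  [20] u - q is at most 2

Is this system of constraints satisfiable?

From constraints 7 and 13: u ≤ q ≤ 2. From constraints 9 and 18: s ≤ t ≤ 1. Hence u + s ≤ 3. But constraint 11 requires u + s ≥ 5, and 5 > 3. Contradiction.

Unsatisfiable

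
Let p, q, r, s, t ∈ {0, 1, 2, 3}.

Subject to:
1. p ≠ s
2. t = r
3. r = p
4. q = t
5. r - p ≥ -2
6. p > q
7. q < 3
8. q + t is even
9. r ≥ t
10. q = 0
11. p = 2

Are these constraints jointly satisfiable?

Unsatisfiable

Constraint 10 fixes q = 0 and constraint 11 fixes p = 2. Constraints 2, 3, and 4 give q = t = r = p, so q = p. But 0 ≠ 2 — contradiction.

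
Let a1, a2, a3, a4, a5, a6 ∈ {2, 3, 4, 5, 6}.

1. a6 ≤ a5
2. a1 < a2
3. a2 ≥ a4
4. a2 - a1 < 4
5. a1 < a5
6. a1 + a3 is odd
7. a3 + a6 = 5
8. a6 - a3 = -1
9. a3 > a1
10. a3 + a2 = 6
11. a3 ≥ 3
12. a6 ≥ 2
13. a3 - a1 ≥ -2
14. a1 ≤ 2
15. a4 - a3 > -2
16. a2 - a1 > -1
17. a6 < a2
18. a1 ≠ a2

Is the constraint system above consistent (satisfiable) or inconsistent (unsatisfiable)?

Setting (a1, a2, a3, a4, a5, a6) = (2, 3, 3, 2, 5, 2) satisfies everything: constraint 4: a2 - a1 = 1; constraint 7: a3 + a6 = 5; constraint 8: a6 - a3 = -1, and the others follow.

Satisfiable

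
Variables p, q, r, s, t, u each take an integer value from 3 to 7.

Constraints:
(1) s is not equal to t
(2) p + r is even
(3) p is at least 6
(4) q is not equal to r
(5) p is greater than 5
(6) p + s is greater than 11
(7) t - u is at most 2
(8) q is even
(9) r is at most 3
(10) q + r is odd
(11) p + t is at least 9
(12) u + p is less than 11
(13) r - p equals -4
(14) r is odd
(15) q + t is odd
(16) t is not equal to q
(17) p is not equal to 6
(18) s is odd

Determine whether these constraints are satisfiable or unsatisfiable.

Take p = 7, q = 6, r = 3, s = 7, t = 5, u = 3. Then constraint 6: p + s = 14; constraint 7: t - u = 2; constraint 11: p + t = 12, and every other listed constraint is also met.

Satisfiable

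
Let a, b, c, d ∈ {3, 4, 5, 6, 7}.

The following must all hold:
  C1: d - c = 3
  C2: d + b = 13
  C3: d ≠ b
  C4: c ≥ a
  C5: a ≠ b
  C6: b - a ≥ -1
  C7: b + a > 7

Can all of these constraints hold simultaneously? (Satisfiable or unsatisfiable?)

Setting (a, b, c, d) = (4, 6, 4, 7) satisfies everything: constraint 1: d - c = 3; constraint 2: d + b = 13, and the others follow.

Satisfiable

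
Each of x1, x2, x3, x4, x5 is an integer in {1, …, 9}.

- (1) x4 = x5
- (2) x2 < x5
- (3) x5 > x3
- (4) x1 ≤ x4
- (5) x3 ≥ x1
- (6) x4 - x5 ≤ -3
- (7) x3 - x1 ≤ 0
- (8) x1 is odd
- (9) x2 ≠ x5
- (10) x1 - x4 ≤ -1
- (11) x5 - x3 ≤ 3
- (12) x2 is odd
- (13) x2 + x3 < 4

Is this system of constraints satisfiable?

Constraints 6, 7, 10, and 11 give x5 − x4 ≥ 3, x4 − x1 ≥ 1, x1 − x3 ≥ 0, x3 − x5 ≥ -3.
Adding all 4 inequalities: the left sides telescope to 0, and the right sides sum to 3 + 1 + 0 + (-3) = 1. So 0 ≥ 1, which is false.

Unsatisfiable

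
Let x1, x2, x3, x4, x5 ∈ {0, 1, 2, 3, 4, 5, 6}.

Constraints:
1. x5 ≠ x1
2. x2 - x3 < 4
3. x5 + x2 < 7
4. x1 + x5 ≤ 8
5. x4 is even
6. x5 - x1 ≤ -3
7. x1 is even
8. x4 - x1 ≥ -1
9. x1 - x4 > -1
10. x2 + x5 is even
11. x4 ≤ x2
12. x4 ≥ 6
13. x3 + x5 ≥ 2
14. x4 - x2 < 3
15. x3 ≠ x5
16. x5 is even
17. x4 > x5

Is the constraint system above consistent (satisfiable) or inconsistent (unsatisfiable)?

Satisfiable

The assignment x1 = 6, x2 = 6, x3 = 5, x4 = 6, x5 = 0 works:
  constraint 2 holds since x2 - x3 = 1.
  constraint 3 holds since x5 + x2 = 6.
The rest check out directly.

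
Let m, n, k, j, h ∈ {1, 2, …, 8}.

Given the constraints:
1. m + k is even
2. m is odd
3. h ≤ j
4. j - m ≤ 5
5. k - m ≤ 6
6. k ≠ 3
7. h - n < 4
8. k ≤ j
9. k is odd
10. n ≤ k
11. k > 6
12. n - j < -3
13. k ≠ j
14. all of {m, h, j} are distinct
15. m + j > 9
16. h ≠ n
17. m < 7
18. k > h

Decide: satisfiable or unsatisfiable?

Satisfiable

Take m = 3, n = 3, k = 7, j = 8, h = 6. Then constraint 4: j - m = 5; constraint 5: k - m = 4; constraint 7: h - n = 3, and every other listed constraint is also met.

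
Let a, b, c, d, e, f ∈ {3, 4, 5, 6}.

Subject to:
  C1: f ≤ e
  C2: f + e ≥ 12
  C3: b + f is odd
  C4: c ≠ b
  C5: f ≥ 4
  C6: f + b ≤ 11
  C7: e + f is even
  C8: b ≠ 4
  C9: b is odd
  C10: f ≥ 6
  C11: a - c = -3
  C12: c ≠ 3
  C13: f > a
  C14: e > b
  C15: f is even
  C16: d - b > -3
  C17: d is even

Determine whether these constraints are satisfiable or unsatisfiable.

Satisfiable

Take a = 3, b = 5, c = 6, d = 4, e = 6, f = 6. Then constraint 2: f + e = 12; constraint 6: f + b = 11; constraint 11: a - c = -3, and every other listed constraint is also met.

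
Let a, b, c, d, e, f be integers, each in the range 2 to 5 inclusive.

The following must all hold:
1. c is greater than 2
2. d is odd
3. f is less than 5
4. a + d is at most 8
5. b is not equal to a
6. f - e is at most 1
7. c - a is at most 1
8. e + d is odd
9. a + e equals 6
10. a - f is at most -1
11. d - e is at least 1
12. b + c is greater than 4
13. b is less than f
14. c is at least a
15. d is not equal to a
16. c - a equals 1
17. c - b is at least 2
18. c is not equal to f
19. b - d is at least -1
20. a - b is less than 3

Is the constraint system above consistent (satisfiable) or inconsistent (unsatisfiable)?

Unsatisfiable

Constraints 6, 7, 10, 11, 17, and 19 give c − b ≥ 2, b − d ≥ -1, d − e ≥ 1, e − f ≥ -1, f − a ≥ 1, a − c ≥ -1.
Adding all 6 inequalities: the left sides telescope to 0, and the right sides sum to 2 + (-1) + 1 + (-1) + 1 + (-1) = 1. So 0 ≥ 1, which is false.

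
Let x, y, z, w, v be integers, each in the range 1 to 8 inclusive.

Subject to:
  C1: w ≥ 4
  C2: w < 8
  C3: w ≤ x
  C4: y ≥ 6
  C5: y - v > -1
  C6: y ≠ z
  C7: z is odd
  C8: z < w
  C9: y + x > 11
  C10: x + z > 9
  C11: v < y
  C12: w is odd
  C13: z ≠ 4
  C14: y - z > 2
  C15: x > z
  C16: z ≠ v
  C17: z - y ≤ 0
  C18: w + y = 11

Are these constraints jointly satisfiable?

Satisfiable

Setting (x, y, z, w, v) = (7, 6, 3, 5, 5) satisfies everything: constraint 5: y - v = 1; constraint 9: y + x = 13; constraint 10: x + z = 10, and the others follow.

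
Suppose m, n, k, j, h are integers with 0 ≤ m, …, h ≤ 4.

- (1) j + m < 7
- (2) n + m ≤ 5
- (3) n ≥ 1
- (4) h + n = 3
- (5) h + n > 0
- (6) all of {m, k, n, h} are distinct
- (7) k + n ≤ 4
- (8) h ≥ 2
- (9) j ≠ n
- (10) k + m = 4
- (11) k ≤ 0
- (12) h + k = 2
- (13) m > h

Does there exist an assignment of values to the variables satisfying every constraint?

Satisfiable

Setting (m, n, k, j, h) = (4, 1, 0, 2, 2) satisfies everything: constraint 1: j + m = 6; constraint 2: n + m = 5; constraint 4: h + n = 3, and the others follow.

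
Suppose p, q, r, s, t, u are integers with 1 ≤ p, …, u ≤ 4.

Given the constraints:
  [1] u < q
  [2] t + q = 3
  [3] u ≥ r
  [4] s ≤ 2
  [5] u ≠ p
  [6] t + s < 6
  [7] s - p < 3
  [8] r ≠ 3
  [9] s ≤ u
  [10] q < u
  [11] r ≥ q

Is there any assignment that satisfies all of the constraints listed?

Constraints 1, 3, and 11 give u < q, q ≤ r, r ≤ u. Chaining: u < q ≤ r ≤ u, which forces u < u — impossible.

Unsatisfiable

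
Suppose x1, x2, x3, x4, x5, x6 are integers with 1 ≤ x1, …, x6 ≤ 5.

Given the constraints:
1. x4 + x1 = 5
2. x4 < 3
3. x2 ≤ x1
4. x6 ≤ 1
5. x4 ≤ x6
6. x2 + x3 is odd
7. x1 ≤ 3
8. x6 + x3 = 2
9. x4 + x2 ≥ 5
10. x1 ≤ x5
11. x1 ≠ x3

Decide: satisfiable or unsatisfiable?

From constraints 4 and 5: x4 ≤ x6 ≤ 1. From constraints 3 and 7: x2 ≤ x1 ≤ 3. Hence x4 + x2 ≤ 4. But constraint 9 requires x4 + x2 ≥ 5, and 5 > 4. Contradiction.

Unsatisfiable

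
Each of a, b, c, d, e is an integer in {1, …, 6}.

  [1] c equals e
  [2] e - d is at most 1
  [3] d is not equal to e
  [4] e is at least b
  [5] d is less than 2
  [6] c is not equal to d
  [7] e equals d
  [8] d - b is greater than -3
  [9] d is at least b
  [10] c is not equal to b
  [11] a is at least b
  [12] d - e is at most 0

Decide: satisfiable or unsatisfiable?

Unsatisfiable

From constraints 1 and 7, c = e = d, so c = d. But constraint 6 says c ≠ d. Contradiction.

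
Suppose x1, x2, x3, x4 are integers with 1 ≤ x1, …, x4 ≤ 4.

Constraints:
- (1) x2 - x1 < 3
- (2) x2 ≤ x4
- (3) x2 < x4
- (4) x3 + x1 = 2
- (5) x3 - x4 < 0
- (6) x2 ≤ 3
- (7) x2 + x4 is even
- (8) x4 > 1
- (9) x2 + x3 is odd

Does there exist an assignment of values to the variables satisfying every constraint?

Setting (x1, x2, x3, x4) = (1, 2, 1, 4) satisfies everything: constraint 1: x2 - x1 = 1; constraint 4: x3 + x1 = 2; constraint 5: x3 - x4 = -3, and the others follow.

Satisfiable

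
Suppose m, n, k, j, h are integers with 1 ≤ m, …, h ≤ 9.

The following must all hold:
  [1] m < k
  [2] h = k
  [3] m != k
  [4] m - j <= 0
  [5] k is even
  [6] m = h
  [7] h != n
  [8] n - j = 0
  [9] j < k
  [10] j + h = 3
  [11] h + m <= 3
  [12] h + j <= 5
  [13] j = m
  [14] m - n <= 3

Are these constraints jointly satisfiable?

From constraints 2 and 6, m = h = k, so m = k. But constraint 3 says m ≠ k. Contradiction.

Unsatisfiable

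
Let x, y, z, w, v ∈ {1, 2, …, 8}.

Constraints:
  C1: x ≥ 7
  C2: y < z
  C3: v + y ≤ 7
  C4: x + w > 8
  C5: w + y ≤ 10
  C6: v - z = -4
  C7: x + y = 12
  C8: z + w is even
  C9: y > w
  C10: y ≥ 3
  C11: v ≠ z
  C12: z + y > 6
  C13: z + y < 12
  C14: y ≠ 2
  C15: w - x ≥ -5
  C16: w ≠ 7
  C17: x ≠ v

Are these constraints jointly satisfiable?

Try x = 8, y = 4, z = 5, w = 3, v = 1.
Check constraint 3: v + y = 5; constraint 4: x + w = 11; constraint 5: w + y = 7. The remaining constraints are straightforward to verify.

Satisfiable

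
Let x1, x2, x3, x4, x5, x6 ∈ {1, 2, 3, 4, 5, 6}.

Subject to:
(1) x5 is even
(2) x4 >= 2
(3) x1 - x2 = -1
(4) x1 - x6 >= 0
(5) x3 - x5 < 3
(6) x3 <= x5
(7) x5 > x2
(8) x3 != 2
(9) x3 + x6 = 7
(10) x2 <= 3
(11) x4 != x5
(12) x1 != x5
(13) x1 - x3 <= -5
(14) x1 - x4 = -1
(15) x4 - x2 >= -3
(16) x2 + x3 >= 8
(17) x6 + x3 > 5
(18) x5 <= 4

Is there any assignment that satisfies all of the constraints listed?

From constraint 10: x2 ≤ 3. From constraints 6 and 18: x3 ≤ x5 ≤ 4. Hence x2 + x3 ≤ 7. But constraint 16 requires x2 + x3 ≥ 8, and 8 > 7. Contradiction.

Unsatisfiable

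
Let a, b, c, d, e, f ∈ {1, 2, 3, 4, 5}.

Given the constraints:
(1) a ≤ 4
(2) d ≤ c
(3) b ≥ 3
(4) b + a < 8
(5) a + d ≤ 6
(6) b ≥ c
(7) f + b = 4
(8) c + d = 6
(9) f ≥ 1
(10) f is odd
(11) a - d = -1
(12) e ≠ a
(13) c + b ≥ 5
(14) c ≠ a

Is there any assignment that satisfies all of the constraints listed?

Try a = 2, b = 3, c = 3, d = 3, e = 5, f = 1.
Check constraint 4: b + a = 5; constraint 5: a + d = 5; constraint 7: f + b = 4. The remaining constraints are straightforward to verify.

Satisfiable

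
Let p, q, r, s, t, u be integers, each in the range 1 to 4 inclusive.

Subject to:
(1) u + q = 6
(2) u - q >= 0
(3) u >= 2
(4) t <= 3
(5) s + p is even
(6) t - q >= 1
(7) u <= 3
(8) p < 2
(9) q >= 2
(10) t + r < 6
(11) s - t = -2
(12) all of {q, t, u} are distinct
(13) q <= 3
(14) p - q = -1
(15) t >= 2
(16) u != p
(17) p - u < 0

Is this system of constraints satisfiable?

Unsatisfiable

Constraints 3, 4, 7, 9, 13, and 15 confine each of q, t, u to the 2 values {2, 3}.
Constraint 12 requires all 3 of them to be distinct, but only 2 values are available — impossible by the pigeonhole principle.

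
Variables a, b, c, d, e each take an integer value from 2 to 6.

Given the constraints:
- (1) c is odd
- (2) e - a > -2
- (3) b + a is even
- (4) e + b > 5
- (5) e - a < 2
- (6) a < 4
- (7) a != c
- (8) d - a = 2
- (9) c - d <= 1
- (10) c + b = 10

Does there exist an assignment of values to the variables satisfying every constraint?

Take a = 3, b = 5, c = 5, d = 5, e = 3. Then constraint 2: e - a = 0; constraint 4: e + b = 8, and every other listed constraint is also met.

Satisfiable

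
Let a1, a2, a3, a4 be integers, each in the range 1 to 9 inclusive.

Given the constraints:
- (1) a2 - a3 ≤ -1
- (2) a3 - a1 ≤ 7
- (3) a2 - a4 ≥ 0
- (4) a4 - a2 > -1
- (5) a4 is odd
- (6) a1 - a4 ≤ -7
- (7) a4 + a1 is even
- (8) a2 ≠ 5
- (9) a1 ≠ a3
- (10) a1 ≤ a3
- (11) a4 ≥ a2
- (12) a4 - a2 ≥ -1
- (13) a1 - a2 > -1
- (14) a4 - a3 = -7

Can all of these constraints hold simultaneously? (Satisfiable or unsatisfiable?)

Unsatisfiable

Constraints 1, 2, 3, and 6 give a2 − a4 ≥ 0, a4 − a1 ≥ 7, a1 − a3 ≥ -7, a3 − a2 ≥ 1.
Adding all 4 inequalities: the left sides telescope to 0, and the right sides sum to 0 + 7 + (-7) + 1 = 1. So 0 ≥ 1, which is false.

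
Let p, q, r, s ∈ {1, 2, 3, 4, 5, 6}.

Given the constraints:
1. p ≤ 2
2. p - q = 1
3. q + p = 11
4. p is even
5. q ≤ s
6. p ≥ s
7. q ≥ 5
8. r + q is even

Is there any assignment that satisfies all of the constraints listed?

From constraints 5 and 7: s ≥ q and q ≥ 5, so s ≥ 5. From constraints 1 and 6: s ≤ p and p ≤ 2, so s ≤ 2. But 2 < 5, so no value of s works.

Unsatisfiable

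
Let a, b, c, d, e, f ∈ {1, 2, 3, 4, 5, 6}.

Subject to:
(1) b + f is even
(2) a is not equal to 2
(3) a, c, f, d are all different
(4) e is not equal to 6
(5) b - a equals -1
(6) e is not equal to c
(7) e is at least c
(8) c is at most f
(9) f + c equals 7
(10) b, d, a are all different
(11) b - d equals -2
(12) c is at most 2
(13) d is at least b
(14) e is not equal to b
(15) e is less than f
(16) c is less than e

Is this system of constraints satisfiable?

Setting (a, b, c, d, e, f) = (3, 2, 1, 4, 4, 6) satisfies everything: constraint 5: b - a = -1; constraint 9: f + c = 7; constraint 11: b - d = -2, and the others follow.

Satisfiable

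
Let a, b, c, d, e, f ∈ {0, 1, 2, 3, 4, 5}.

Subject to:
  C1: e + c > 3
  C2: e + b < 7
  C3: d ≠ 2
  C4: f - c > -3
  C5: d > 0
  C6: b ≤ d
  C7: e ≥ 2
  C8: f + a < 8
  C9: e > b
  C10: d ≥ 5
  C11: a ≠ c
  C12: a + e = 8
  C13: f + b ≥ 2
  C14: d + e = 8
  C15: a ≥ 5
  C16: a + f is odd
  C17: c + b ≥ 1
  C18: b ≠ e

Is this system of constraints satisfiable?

Satisfiable

Take a = 5, b = 2, c = 1, d = 5, e = 3, f = 0. Then constraint 1: e + c = 4; constraint 2: e + b = 5; constraint 4: f - c = -1, and every other listed constraint is also met.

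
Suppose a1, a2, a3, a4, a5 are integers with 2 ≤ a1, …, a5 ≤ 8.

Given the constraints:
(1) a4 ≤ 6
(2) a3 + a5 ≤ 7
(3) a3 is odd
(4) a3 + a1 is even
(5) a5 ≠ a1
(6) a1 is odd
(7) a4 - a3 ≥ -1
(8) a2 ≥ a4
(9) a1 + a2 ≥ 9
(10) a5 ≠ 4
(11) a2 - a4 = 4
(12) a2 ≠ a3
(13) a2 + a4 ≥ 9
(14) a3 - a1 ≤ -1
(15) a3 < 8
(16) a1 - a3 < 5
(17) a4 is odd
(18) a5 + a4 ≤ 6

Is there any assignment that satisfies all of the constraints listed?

The assignment a1 = 5, a2 = 7, a3 = 3, a4 = 3, a5 = 2 works:
  constraint 2 holds since a3 + a5 = 5.
  constraint 7 holds since a4 - a3 = 0.
The rest check out directly.

Satisfiable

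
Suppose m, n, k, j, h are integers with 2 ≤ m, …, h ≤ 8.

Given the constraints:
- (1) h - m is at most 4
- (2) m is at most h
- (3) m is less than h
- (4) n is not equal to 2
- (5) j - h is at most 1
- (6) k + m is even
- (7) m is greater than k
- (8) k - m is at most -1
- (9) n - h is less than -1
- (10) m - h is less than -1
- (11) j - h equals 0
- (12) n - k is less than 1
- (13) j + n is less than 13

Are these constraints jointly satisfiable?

Try m = 5, n = 3, k = 3, j = 7, h = 7.
Check constraint 1: h - m = 2; constraint 5: j - h = 0; constraint 8: k - m = -2. The remaining constraints are straightforward to verify.

Satisfiable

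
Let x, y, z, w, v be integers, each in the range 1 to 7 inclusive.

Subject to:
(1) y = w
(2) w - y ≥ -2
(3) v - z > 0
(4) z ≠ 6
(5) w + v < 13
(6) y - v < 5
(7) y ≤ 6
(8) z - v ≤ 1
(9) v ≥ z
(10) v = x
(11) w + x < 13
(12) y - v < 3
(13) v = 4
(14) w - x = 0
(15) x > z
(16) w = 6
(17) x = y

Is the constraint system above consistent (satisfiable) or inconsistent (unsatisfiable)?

Unsatisfiable

Constraint 13 fixes v = 4 and constraint 16 fixes w = 6. Constraints 1, 10, and 17 give v = x = y = w, so v = w. But 4 ≠ 6 — contradiction.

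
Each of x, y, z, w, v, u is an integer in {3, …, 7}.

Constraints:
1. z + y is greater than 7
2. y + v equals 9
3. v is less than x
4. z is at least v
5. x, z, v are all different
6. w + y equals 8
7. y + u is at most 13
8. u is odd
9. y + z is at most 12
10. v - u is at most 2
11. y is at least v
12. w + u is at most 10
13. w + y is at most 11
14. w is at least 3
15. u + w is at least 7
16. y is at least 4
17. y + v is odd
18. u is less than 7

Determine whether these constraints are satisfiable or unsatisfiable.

The assignment x = 7, y = 5, z = 5, w = 3, v = 4, u = 5 works:
  constraint 1 holds since z + y = 10.
  constraint 2 holds since y + v = 9.
The rest check out directly.

Satisfiable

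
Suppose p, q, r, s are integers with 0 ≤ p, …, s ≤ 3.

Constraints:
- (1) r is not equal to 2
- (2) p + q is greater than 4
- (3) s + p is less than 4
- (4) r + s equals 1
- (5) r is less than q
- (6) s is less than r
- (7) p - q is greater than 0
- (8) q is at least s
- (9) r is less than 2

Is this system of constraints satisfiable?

Try p = 3, q = 2, r = 1, s = 0.
Check constraint 2: p + q = 5; constraint 3: s + p = 3; constraint 4: r + s = 1. The remaining constraints are straightforward to verify.

Satisfiable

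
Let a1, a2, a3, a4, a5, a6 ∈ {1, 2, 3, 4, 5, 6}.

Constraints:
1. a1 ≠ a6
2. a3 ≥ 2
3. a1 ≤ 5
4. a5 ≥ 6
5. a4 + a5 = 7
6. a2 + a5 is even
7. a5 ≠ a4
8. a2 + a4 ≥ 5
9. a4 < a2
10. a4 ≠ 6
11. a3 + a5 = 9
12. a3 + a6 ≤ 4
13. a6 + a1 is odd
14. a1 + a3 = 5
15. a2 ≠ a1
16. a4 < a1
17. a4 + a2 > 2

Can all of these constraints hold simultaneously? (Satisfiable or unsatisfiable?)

The assignment a1 = 2, a2 = 4, a3 = 3, a4 = 1, a5 = 6, a6 = 1 works:
  constraint 5 holds since a4 + a5 = 7.
  constraint 8 holds since a2 + a4 = 5.
  constraint 11 holds since a3 + a5 = 9.
The rest check out directly.

Satisfiable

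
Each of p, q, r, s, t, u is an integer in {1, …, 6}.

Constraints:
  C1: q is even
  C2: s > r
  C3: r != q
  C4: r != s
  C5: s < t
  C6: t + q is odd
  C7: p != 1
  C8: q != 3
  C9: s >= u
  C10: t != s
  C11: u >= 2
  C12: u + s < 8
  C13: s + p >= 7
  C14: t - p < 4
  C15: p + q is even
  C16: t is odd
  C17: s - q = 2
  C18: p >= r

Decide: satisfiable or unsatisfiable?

Setting (p, q, r, s, t, u) = (4, 2, 1, 4, 5, 2) satisfies everything: constraint 12: u + s = 6; constraint 13: s + p = 8, and the others follow.

Satisfiable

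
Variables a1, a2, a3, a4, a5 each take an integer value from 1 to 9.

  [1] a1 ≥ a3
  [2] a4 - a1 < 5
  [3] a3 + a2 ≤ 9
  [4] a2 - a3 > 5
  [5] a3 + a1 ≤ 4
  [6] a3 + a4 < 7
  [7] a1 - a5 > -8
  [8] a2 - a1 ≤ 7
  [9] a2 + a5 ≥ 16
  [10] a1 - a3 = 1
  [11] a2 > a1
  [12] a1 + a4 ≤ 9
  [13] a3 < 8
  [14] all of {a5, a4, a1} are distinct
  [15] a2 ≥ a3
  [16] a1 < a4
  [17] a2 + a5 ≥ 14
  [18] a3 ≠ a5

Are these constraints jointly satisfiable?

Take a1 = 2, a2 = 8, a3 = 1, a4 = 5, a5 = 9. Then constraint 2: a4 - a1 = 3; constraint 3: a3 + a2 = 9, and every other listed constraint is also met.

Satisfiable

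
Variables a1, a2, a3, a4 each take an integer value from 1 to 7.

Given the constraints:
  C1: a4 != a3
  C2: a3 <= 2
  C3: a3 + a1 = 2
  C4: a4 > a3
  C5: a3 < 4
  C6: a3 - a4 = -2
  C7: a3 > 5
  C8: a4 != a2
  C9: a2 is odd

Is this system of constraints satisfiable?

From constraint 7: a3 ≥ 6. From constraint 5: a3 ≤ 3. But 3 < 6, so no value of a3 works.

Unsatisfiable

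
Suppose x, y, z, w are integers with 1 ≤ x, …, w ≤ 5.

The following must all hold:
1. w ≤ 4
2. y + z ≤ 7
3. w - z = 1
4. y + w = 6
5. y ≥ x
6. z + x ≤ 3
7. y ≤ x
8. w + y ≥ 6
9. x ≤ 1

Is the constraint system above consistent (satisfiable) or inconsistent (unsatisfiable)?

Unsatisfiable

From constraint 1: w ≤ 4. From constraints 7 and 9: y ≤ x ≤ 1. Hence w + y ≤ 5. But constraint 8 requires w + y ≥ 6, and 6 > 5. Contradiction.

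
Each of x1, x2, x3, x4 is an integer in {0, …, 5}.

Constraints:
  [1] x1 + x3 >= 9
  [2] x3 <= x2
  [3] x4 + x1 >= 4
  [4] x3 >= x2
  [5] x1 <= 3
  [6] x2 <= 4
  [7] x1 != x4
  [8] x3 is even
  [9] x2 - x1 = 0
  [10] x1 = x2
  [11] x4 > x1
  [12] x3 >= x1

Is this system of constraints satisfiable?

From constraint 5: x1 ≤ 3. From constraints 2 and 6: x3 ≤ x2 ≤ 4. Hence x1 + x3 ≤ 7. But constraint 1 requires x1 + x3 ≥ 9, and 9 > 7. Contradiction.

Unsatisfiable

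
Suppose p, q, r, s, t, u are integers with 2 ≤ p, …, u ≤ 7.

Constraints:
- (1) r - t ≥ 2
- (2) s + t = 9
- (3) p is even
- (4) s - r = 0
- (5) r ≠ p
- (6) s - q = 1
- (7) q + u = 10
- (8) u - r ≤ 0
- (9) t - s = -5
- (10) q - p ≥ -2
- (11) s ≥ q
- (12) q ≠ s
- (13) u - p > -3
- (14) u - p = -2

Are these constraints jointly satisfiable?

Satisfiable

The assignment p = 6, q = 6, r = 7, s = 7, t = 2, u = 4 works:
  constraint 1 holds since r - t = 5.
  constraint 2 holds since s + t = 9.
  constraint 4 holds since s - r = 0.
The rest check out directly.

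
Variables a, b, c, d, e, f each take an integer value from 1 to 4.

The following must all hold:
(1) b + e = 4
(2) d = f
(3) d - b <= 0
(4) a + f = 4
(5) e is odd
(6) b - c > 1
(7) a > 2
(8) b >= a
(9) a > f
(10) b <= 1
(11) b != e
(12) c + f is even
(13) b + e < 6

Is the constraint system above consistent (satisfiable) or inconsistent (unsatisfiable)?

From constraint 7: a ≥ 3. From constraints 8 and 10: a ≤ b and b ≤ 1, so a ≤ 1. But 1 < 3, so no value of a works.

Unsatisfiable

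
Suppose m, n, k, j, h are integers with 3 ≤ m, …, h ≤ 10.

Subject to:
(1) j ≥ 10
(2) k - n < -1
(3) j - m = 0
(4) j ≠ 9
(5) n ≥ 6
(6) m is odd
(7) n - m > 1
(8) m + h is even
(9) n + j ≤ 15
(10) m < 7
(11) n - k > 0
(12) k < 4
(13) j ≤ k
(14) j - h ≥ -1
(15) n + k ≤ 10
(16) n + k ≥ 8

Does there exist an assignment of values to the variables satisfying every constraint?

From constraint 5: n ≥ 6. From constraint 1: j ≥ 10. Hence n + j ≥ 16. But constraint 9 requires n + j ≤ 15, and 15 < 16. Contradiction.

Unsatisfiable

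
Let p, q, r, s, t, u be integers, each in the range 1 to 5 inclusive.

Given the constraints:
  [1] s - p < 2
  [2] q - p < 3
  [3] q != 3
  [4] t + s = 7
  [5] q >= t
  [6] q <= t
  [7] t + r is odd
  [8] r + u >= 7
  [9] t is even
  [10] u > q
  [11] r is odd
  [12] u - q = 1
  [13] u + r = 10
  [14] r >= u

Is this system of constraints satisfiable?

Setting (p, q, r, s, t, u) = (4, 4, 5, 3, 4, 5) satisfies everything: constraint 1: s - p = -1; constraint 2: q - p = 0, and the others follow.

Satisfiable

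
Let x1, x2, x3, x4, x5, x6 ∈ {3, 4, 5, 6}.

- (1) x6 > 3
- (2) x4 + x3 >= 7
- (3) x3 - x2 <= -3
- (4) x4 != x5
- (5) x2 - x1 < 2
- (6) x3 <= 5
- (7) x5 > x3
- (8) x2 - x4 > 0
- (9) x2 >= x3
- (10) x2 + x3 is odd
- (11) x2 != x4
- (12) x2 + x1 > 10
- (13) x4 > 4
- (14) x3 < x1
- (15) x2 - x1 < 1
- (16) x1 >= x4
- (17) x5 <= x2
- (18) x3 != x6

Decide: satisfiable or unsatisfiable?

One satisfying assignment is x1 = 6, x2 = 6, x3 = 3, x4 = 5, x5 = 4, x6 = 4.
For the less obvious constraints — constraint 2: x4 + x3 = 8; constraint 3: x3 - x2 = -3; constraint 5: x2 - x1 = 0 — and the others hold by inspection.

Satisfiable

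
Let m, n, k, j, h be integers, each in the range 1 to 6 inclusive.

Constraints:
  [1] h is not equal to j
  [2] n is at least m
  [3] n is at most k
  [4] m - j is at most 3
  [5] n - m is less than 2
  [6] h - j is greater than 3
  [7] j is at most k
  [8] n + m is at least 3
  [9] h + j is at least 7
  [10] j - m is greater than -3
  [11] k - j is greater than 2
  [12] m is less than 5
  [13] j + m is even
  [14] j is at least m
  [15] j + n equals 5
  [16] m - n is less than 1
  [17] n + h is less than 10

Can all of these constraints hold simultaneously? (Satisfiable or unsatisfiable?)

Take m = 2, n = 3, k = 6, j = 2, h = 6. Then constraint 4: m - j = 0; constraint 5: n - m = 1, and every other listed constraint is also met.

Satisfiable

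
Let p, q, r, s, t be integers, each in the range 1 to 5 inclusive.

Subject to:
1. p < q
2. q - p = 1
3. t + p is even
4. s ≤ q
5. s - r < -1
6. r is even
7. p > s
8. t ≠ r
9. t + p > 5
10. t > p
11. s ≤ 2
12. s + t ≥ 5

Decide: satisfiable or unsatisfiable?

The assignment p = 3, q = 4, r = 4, s = 1, t = 5 works:
  constraint 2 holds since q - p = 1.
  constraint 5 holds since s - r = -3.
The rest check out directly.

Satisfiable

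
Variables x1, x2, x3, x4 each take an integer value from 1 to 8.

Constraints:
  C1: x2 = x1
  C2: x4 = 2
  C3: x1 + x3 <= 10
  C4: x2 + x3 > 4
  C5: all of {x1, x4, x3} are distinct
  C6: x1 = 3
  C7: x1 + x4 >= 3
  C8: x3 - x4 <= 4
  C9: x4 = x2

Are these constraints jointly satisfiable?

Constraint 2 fixes x4 = 2 and constraint 6 fixes x1 = 3. Constraints 1 and 9 give x4 = x2 = x1, so x4 = x1. But 2 ≠ 3 — contradiction.

Unsatisfiable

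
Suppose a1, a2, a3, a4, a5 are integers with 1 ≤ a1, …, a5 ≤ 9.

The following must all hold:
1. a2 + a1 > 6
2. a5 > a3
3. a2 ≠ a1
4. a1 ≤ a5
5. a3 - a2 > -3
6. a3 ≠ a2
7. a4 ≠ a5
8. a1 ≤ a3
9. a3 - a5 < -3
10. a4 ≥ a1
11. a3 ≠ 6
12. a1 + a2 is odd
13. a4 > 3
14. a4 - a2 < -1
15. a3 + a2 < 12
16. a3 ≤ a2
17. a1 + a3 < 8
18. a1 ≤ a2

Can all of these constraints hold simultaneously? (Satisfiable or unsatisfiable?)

Satisfiable

The assignment a1 = 1, a2 = 6, a3 = 5, a4 = 4, a5 = 9 works:
  constraint 1 holds since a2 + a1 = 7.
  constraint 5 holds since a3 - a2 = -1.
  constraint 9 holds since a3 - a5 = -4.
The rest check out directly.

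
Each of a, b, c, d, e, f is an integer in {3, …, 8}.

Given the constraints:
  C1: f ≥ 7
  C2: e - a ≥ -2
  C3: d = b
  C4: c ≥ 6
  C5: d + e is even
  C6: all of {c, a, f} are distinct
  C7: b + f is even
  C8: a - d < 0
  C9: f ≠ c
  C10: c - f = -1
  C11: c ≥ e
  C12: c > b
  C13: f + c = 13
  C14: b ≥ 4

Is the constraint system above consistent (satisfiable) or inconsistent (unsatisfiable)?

Satisfiable

One satisfying assignment is a = 4, b = 5, c = 6, d = 5, e = 5, f = 7.
For the less obvious constraints — constraint 2: e - a = 1; constraint 8: a - d = -1; constraint 10: c - f = -1 — and the others hold by inspection.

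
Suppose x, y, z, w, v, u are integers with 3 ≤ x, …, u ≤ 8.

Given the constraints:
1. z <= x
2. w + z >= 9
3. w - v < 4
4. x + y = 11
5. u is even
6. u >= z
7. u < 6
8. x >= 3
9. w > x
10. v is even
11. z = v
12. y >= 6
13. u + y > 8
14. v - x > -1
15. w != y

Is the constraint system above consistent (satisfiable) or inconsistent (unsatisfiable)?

Satisfiable

Setting (x, y, z, w, v, u) = (4, 7, 4, 5, 4, 4) satisfies everything: constraint 2: w + z = 9; constraint 3: w - v = 1, and the others follow.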